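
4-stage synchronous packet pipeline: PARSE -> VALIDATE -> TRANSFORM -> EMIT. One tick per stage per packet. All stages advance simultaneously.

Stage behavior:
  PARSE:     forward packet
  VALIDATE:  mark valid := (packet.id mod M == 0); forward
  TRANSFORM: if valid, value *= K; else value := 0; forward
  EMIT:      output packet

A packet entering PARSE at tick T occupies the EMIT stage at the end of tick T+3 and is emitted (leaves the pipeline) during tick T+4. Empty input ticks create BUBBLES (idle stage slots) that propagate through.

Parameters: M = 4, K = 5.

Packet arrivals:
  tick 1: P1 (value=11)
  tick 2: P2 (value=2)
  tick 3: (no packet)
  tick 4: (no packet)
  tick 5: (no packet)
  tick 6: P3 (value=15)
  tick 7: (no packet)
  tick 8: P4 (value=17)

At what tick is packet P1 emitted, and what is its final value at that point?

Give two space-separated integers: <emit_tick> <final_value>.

Answer: 5 0

Derivation:
Tick 1: [PARSE:P1(v=11,ok=F), VALIDATE:-, TRANSFORM:-, EMIT:-] out:-; in:P1
Tick 2: [PARSE:P2(v=2,ok=F), VALIDATE:P1(v=11,ok=F), TRANSFORM:-, EMIT:-] out:-; in:P2
Tick 3: [PARSE:-, VALIDATE:P2(v=2,ok=F), TRANSFORM:P1(v=0,ok=F), EMIT:-] out:-; in:-
Tick 4: [PARSE:-, VALIDATE:-, TRANSFORM:P2(v=0,ok=F), EMIT:P1(v=0,ok=F)] out:-; in:-
Tick 5: [PARSE:-, VALIDATE:-, TRANSFORM:-, EMIT:P2(v=0,ok=F)] out:P1(v=0); in:-
Tick 6: [PARSE:P3(v=15,ok=F), VALIDATE:-, TRANSFORM:-, EMIT:-] out:P2(v=0); in:P3
Tick 7: [PARSE:-, VALIDATE:P3(v=15,ok=F), TRANSFORM:-, EMIT:-] out:-; in:-
Tick 8: [PARSE:P4(v=17,ok=F), VALIDATE:-, TRANSFORM:P3(v=0,ok=F), EMIT:-] out:-; in:P4
Tick 9: [PARSE:-, VALIDATE:P4(v=17,ok=T), TRANSFORM:-, EMIT:P3(v=0,ok=F)] out:-; in:-
Tick 10: [PARSE:-, VALIDATE:-, TRANSFORM:P4(v=85,ok=T), EMIT:-] out:P3(v=0); in:-
Tick 11: [PARSE:-, VALIDATE:-, TRANSFORM:-, EMIT:P4(v=85,ok=T)] out:-; in:-
Tick 12: [PARSE:-, VALIDATE:-, TRANSFORM:-, EMIT:-] out:P4(v=85); in:-
P1: arrives tick 1, valid=False (id=1, id%4=1), emit tick 5, final value 0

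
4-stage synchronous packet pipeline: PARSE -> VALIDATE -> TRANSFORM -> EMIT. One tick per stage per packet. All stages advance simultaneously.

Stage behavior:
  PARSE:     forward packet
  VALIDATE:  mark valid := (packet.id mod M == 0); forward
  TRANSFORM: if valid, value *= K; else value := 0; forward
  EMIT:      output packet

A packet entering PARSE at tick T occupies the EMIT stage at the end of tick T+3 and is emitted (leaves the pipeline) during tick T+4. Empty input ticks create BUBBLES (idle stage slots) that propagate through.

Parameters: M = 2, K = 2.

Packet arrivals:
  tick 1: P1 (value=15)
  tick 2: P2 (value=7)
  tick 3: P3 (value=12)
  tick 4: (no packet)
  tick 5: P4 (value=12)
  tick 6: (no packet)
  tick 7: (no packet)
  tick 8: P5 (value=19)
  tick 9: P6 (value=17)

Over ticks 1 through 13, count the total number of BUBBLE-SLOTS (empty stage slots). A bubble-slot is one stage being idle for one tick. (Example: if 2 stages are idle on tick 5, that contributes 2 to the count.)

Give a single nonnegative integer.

Answer: 28

Derivation:
Tick 1: [PARSE:P1(v=15,ok=F), VALIDATE:-, TRANSFORM:-, EMIT:-] out:-; bubbles=3
Tick 2: [PARSE:P2(v=7,ok=F), VALIDATE:P1(v=15,ok=F), TRANSFORM:-, EMIT:-] out:-; bubbles=2
Tick 3: [PARSE:P3(v=12,ok=F), VALIDATE:P2(v=7,ok=T), TRANSFORM:P1(v=0,ok=F), EMIT:-] out:-; bubbles=1
Tick 4: [PARSE:-, VALIDATE:P3(v=12,ok=F), TRANSFORM:P2(v=14,ok=T), EMIT:P1(v=0,ok=F)] out:-; bubbles=1
Tick 5: [PARSE:P4(v=12,ok=F), VALIDATE:-, TRANSFORM:P3(v=0,ok=F), EMIT:P2(v=14,ok=T)] out:P1(v=0); bubbles=1
Tick 6: [PARSE:-, VALIDATE:P4(v=12,ok=T), TRANSFORM:-, EMIT:P3(v=0,ok=F)] out:P2(v=14); bubbles=2
Tick 7: [PARSE:-, VALIDATE:-, TRANSFORM:P4(v=24,ok=T), EMIT:-] out:P3(v=0); bubbles=3
Tick 8: [PARSE:P5(v=19,ok=F), VALIDATE:-, TRANSFORM:-, EMIT:P4(v=24,ok=T)] out:-; bubbles=2
Tick 9: [PARSE:P6(v=17,ok=F), VALIDATE:P5(v=19,ok=F), TRANSFORM:-, EMIT:-] out:P4(v=24); bubbles=2
Tick 10: [PARSE:-, VALIDATE:P6(v=17,ok=T), TRANSFORM:P5(v=0,ok=F), EMIT:-] out:-; bubbles=2
Tick 11: [PARSE:-, VALIDATE:-, TRANSFORM:P6(v=34,ok=T), EMIT:P5(v=0,ok=F)] out:-; bubbles=2
Tick 12: [PARSE:-, VALIDATE:-, TRANSFORM:-, EMIT:P6(v=34,ok=T)] out:P5(v=0); bubbles=3
Tick 13: [PARSE:-, VALIDATE:-, TRANSFORM:-, EMIT:-] out:P6(v=34); bubbles=4
Total bubble-slots: 28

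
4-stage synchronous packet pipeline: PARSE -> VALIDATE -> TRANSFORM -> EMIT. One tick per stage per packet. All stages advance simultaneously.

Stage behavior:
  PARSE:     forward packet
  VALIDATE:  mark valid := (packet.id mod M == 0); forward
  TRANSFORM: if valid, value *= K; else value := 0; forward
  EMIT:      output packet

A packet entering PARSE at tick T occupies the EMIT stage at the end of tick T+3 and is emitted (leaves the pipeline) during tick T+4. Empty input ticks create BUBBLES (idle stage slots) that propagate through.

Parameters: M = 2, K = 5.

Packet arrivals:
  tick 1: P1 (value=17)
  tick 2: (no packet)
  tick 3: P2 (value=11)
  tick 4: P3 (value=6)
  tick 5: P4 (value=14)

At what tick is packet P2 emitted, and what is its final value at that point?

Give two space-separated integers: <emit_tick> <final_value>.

Answer: 7 55

Derivation:
Tick 1: [PARSE:P1(v=17,ok=F), VALIDATE:-, TRANSFORM:-, EMIT:-] out:-; in:P1
Tick 2: [PARSE:-, VALIDATE:P1(v=17,ok=F), TRANSFORM:-, EMIT:-] out:-; in:-
Tick 3: [PARSE:P2(v=11,ok=F), VALIDATE:-, TRANSFORM:P1(v=0,ok=F), EMIT:-] out:-; in:P2
Tick 4: [PARSE:P3(v=6,ok=F), VALIDATE:P2(v=11,ok=T), TRANSFORM:-, EMIT:P1(v=0,ok=F)] out:-; in:P3
Tick 5: [PARSE:P4(v=14,ok=F), VALIDATE:P3(v=6,ok=F), TRANSFORM:P2(v=55,ok=T), EMIT:-] out:P1(v=0); in:P4
Tick 6: [PARSE:-, VALIDATE:P4(v=14,ok=T), TRANSFORM:P3(v=0,ok=F), EMIT:P2(v=55,ok=T)] out:-; in:-
Tick 7: [PARSE:-, VALIDATE:-, TRANSFORM:P4(v=70,ok=T), EMIT:P3(v=0,ok=F)] out:P2(v=55); in:-
Tick 8: [PARSE:-, VALIDATE:-, TRANSFORM:-, EMIT:P4(v=70,ok=T)] out:P3(v=0); in:-
Tick 9: [PARSE:-, VALIDATE:-, TRANSFORM:-, EMIT:-] out:P4(v=70); in:-
P2: arrives tick 3, valid=True (id=2, id%2=0), emit tick 7, final value 55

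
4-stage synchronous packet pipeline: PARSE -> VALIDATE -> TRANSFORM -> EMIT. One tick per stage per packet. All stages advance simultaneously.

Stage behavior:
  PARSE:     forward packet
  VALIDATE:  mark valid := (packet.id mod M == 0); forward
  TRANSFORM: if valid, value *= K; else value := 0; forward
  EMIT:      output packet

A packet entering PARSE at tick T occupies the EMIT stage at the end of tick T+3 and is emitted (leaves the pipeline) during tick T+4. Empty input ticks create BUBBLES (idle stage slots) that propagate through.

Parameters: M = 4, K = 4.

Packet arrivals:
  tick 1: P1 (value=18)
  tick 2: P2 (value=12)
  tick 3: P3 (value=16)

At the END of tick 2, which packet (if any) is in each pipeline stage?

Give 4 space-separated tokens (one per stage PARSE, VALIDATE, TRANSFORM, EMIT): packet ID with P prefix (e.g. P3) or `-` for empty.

Tick 1: [PARSE:P1(v=18,ok=F), VALIDATE:-, TRANSFORM:-, EMIT:-] out:-; in:P1
Tick 2: [PARSE:P2(v=12,ok=F), VALIDATE:P1(v=18,ok=F), TRANSFORM:-, EMIT:-] out:-; in:P2
At end of tick 2: ['P2', 'P1', '-', '-']

Answer: P2 P1 - -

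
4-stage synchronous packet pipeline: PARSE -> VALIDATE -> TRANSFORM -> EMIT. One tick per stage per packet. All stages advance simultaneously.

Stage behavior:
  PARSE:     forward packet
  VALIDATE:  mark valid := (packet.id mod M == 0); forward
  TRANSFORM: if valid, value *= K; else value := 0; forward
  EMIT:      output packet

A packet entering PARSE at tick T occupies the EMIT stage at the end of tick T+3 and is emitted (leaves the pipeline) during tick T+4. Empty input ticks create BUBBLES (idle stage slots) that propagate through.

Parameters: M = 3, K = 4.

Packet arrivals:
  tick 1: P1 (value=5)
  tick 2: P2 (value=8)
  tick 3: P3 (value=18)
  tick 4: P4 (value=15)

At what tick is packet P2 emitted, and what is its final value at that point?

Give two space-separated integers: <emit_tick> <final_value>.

Tick 1: [PARSE:P1(v=5,ok=F), VALIDATE:-, TRANSFORM:-, EMIT:-] out:-; in:P1
Tick 2: [PARSE:P2(v=8,ok=F), VALIDATE:P1(v=5,ok=F), TRANSFORM:-, EMIT:-] out:-; in:P2
Tick 3: [PARSE:P3(v=18,ok=F), VALIDATE:P2(v=8,ok=F), TRANSFORM:P1(v=0,ok=F), EMIT:-] out:-; in:P3
Tick 4: [PARSE:P4(v=15,ok=F), VALIDATE:P3(v=18,ok=T), TRANSFORM:P2(v=0,ok=F), EMIT:P1(v=0,ok=F)] out:-; in:P4
Tick 5: [PARSE:-, VALIDATE:P4(v=15,ok=F), TRANSFORM:P3(v=72,ok=T), EMIT:P2(v=0,ok=F)] out:P1(v=0); in:-
Tick 6: [PARSE:-, VALIDATE:-, TRANSFORM:P4(v=0,ok=F), EMIT:P3(v=72,ok=T)] out:P2(v=0); in:-
Tick 7: [PARSE:-, VALIDATE:-, TRANSFORM:-, EMIT:P4(v=0,ok=F)] out:P3(v=72); in:-
Tick 8: [PARSE:-, VALIDATE:-, TRANSFORM:-, EMIT:-] out:P4(v=0); in:-
P2: arrives tick 2, valid=False (id=2, id%3=2), emit tick 6, final value 0

Answer: 6 0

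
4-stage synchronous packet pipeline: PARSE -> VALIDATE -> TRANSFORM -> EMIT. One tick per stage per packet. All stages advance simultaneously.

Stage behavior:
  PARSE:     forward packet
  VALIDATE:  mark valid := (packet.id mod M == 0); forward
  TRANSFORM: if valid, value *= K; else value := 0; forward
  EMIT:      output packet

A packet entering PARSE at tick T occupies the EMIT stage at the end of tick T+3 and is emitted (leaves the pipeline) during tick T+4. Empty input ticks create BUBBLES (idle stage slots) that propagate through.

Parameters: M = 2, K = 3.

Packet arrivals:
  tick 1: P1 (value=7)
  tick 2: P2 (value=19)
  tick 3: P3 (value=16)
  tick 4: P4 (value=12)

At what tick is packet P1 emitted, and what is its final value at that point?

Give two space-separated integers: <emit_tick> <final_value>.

Answer: 5 0

Derivation:
Tick 1: [PARSE:P1(v=7,ok=F), VALIDATE:-, TRANSFORM:-, EMIT:-] out:-; in:P1
Tick 2: [PARSE:P2(v=19,ok=F), VALIDATE:P1(v=7,ok=F), TRANSFORM:-, EMIT:-] out:-; in:P2
Tick 3: [PARSE:P3(v=16,ok=F), VALIDATE:P2(v=19,ok=T), TRANSFORM:P1(v=0,ok=F), EMIT:-] out:-; in:P3
Tick 4: [PARSE:P4(v=12,ok=F), VALIDATE:P3(v=16,ok=F), TRANSFORM:P2(v=57,ok=T), EMIT:P1(v=0,ok=F)] out:-; in:P4
Tick 5: [PARSE:-, VALIDATE:P4(v=12,ok=T), TRANSFORM:P3(v=0,ok=F), EMIT:P2(v=57,ok=T)] out:P1(v=0); in:-
Tick 6: [PARSE:-, VALIDATE:-, TRANSFORM:P4(v=36,ok=T), EMIT:P3(v=0,ok=F)] out:P2(v=57); in:-
Tick 7: [PARSE:-, VALIDATE:-, TRANSFORM:-, EMIT:P4(v=36,ok=T)] out:P3(v=0); in:-
Tick 8: [PARSE:-, VALIDATE:-, TRANSFORM:-, EMIT:-] out:P4(v=36); in:-
P1: arrives tick 1, valid=False (id=1, id%2=1), emit tick 5, final value 0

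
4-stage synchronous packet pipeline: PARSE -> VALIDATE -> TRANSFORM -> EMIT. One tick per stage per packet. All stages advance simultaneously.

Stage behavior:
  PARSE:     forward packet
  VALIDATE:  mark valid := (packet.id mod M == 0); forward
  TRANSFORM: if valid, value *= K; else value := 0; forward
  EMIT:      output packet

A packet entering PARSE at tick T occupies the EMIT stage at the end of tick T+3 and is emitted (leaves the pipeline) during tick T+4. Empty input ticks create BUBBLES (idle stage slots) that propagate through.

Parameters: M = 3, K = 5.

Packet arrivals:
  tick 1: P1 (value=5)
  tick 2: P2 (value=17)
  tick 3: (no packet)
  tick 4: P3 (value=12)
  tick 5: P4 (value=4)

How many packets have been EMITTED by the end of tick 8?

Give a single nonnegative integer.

Answer: 3

Derivation:
Tick 1: [PARSE:P1(v=5,ok=F), VALIDATE:-, TRANSFORM:-, EMIT:-] out:-; in:P1
Tick 2: [PARSE:P2(v=17,ok=F), VALIDATE:P1(v=5,ok=F), TRANSFORM:-, EMIT:-] out:-; in:P2
Tick 3: [PARSE:-, VALIDATE:P2(v=17,ok=F), TRANSFORM:P1(v=0,ok=F), EMIT:-] out:-; in:-
Tick 4: [PARSE:P3(v=12,ok=F), VALIDATE:-, TRANSFORM:P2(v=0,ok=F), EMIT:P1(v=0,ok=F)] out:-; in:P3
Tick 5: [PARSE:P4(v=4,ok=F), VALIDATE:P3(v=12,ok=T), TRANSFORM:-, EMIT:P2(v=0,ok=F)] out:P1(v=0); in:P4
Tick 6: [PARSE:-, VALIDATE:P4(v=4,ok=F), TRANSFORM:P3(v=60,ok=T), EMIT:-] out:P2(v=0); in:-
Tick 7: [PARSE:-, VALIDATE:-, TRANSFORM:P4(v=0,ok=F), EMIT:P3(v=60,ok=T)] out:-; in:-
Tick 8: [PARSE:-, VALIDATE:-, TRANSFORM:-, EMIT:P4(v=0,ok=F)] out:P3(v=60); in:-
Emitted by tick 8: ['P1', 'P2', 'P3']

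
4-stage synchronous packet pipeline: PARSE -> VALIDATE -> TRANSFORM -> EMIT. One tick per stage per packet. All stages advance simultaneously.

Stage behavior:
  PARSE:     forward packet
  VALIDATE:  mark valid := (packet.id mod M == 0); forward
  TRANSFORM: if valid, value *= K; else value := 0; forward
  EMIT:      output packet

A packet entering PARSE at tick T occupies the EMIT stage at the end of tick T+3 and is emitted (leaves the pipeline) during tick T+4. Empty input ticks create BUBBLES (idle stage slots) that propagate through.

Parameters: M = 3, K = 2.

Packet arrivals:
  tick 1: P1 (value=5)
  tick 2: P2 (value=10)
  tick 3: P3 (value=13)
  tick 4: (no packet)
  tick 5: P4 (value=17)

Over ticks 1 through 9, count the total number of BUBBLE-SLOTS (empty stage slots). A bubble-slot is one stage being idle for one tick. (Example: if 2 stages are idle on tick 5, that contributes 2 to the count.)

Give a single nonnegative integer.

Answer: 20

Derivation:
Tick 1: [PARSE:P1(v=5,ok=F), VALIDATE:-, TRANSFORM:-, EMIT:-] out:-; bubbles=3
Tick 2: [PARSE:P2(v=10,ok=F), VALIDATE:P1(v=5,ok=F), TRANSFORM:-, EMIT:-] out:-; bubbles=2
Tick 3: [PARSE:P3(v=13,ok=F), VALIDATE:P2(v=10,ok=F), TRANSFORM:P1(v=0,ok=F), EMIT:-] out:-; bubbles=1
Tick 4: [PARSE:-, VALIDATE:P3(v=13,ok=T), TRANSFORM:P2(v=0,ok=F), EMIT:P1(v=0,ok=F)] out:-; bubbles=1
Tick 5: [PARSE:P4(v=17,ok=F), VALIDATE:-, TRANSFORM:P3(v=26,ok=T), EMIT:P2(v=0,ok=F)] out:P1(v=0); bubbles=1
Tick 6: [PARSE:-, VALIDATE:P4(v=17,ok=F), TRANSFORM:-, EMIT:P3(v=26,ok=T)] out:P2(v=0); bubbles=2
Tick 7: [PARSE:-, VALIDATE:-, TRANSFORM:P4(v=0,ok=F), EMIT:-] out:P3(v=26); bubbles=3
Tick 8: [PARSE:-, VALIDATE:-, TRANSFORM:-, EMIT:P4(v=0,ok=F)] out:-; bubbles=3
Tick 9: [PARSE:-, VALIDATE:-, TRANSFORM:-, EMIT:-] out:P4(v=0); bubbles=4
Total bubble-slots: 20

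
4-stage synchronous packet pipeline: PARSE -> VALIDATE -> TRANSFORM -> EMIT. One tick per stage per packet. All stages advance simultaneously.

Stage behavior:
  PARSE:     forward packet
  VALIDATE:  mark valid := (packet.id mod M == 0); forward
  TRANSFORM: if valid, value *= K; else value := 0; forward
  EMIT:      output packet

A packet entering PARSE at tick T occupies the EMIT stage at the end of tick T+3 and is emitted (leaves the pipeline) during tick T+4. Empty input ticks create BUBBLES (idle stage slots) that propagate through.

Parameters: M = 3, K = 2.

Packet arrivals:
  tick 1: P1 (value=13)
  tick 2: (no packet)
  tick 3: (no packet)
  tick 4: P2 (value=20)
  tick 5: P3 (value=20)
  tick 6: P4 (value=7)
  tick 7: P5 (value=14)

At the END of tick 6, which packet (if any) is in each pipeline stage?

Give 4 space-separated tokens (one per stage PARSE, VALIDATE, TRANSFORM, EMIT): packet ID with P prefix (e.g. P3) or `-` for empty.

Tick 1: [PARSE:P1(v=13,ok=F), VALIDATE:-, TRANSFORM:-, EMIT:-] out:-; in:P1
Tick 2: [PARSE:-, VALIDATE:P1(v=13,ok=F), TRANSFORM:-, EMIT:-] out:-; in:-
Tick 3: [PARSE:-, VALIDATE:-, TRANSFORM:P1(v=0,ok=F), EMIT:-] out:-; in:-
Tick 4: [PARSE:P2(v=20,ok=F), VALIDATE:-, TRANSFORM:-, EMIT:P1(v=0,ok=F)] out:-; in:P2
Tick 5: [PARSE:P3(v=20,ok=F), VALIDATE:P2(v=20,ok=F), TRANSFORM:-, EMIT:-] out:P1(v=0); in:P3
Tick 6: [PARSE:P4(v=7,ok=F), VALIDATE:P3(v=20,ok=T), TRANSFORM:P2(v=0,ok=F), EMIT:-] out:-; in:P4
At end of tick 6: ['P4', 'P3', 'P2', '-']

Answer: P4 P3 P2 -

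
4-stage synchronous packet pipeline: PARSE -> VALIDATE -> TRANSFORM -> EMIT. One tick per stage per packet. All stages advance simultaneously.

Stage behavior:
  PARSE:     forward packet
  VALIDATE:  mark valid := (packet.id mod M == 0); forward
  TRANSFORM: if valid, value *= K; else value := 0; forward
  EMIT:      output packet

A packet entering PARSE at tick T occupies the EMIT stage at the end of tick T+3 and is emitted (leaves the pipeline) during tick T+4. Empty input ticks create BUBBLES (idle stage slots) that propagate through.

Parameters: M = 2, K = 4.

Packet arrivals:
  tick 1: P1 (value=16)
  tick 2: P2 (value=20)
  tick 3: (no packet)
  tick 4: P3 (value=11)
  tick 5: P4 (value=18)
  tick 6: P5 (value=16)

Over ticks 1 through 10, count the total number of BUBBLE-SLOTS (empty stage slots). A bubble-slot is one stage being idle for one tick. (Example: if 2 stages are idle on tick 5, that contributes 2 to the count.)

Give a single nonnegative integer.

Answer: 20

Derivation:
Tick 1: [PARSE:P1(v=16,ok=F), VALIDATE:-, TRANSFORM:-, EMIT:-] out:-; bubbles=3
Tick 2: [PARSE:P2(v=20,ok=F), VALIDATE:P1(v=16,ok=F), TRANSFORM:-, EMIT:-] out:-; bubbles=2
Tick 3: [PARSE:-, VALIDATE:P2(v=20,ok=T), TRANSFORM:P1(v=0,ok=F), EMIT:-] out:-; bubbles=2
Tick 4: [PARSE:P3(v=11,ok=F), VALIDATE:-, TRANSFORM:P2(v=80,ok=T), EMIT:P1(v=0,ok=F)] out:-; bubbles=1
Tick 5: [PARSE:P4(v=18,ok=F), VALIDATE:P3(v=11,ok=F), TRANSFORM:-, EMIT:P2(v=80,ok=T)] out:P1(v=0); bubbles=1
Tick 6: [PARSE:P5(v=16,ok=F), VALIDATE:P4(v=18,ok=T), TRANSFORM:P3(v=0,ok=F), EMIT:-] out:P2(v=80); bubbles=1
Tick 7: [PARSE:-, VALIDATE:P5(v=16,ok=F), TRANSFORM:P4(v=72,ok=T), EMIT:P3(v=0,ok=F)] out:-; bubbles=1
Tick 8: [PARSE:-, VALIDATE:-, TRANSFORM:P5(v=0,ok=F), EMIT:P4(v=72,ok=T)] out:P3(v=0); bubbles=2
Tick 9: [PARSE:-, VALIDATE:-, TRANSFORM:-, EMIT:P5(v=0,ok=F)] out:P4(v=72); bubbles=3
Tick 10: [PARSE:-, VALIDATE:-, TRANSFORM:-, EMIT:-] out:P5(v=0); bubbles=4
Total bubble-slots: 20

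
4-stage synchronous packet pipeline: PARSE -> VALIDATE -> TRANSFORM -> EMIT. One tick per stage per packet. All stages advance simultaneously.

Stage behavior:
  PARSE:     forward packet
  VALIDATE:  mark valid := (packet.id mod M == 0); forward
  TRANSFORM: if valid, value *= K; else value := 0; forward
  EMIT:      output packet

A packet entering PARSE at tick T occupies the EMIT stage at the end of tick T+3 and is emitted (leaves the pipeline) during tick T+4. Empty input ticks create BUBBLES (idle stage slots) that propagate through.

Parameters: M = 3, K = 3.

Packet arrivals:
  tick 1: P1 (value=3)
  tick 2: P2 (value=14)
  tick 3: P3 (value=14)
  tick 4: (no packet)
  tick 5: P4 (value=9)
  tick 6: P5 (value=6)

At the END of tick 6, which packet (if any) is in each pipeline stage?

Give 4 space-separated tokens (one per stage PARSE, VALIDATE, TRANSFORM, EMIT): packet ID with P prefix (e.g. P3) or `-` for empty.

Tick 1: [PARSE:P1(v=3,ok=F), VALIDATE:-, TRANSFORM:-, EMIT:-] out:-; in:P1
Tick 2: [PARSE:P2(v=14,ok=F), VALIDATE:P1(v=3,ok=F), TRANSFORM:-, EMIT:-] out:-; in:P2
Tick 3: [PARSE:P3(v=14,ok=F), VALIDATE:P2(v=14,ok=F), TRANSFORM:P1(v=0,ok=F), EMIT:-] out:-; in:P3
Tick 4: [PARSE:-, VALIDATE:P3(v=14,ok=T), TRANSFORM:P2(v=0,ok=F), EMIT:P1(v=0,ok=F)] out:-; in:-
Tick 5: [PARSE:P4(v=9,ok=F), VALIDATE:-, TRANSFORM:P3(v=42,ok=T), EMIT:P2(v=0,ok=F)] out:P1(v=0); in:P4
Tick 6: [PARSE:P5(v=6,ok=F), VALIDATE:P4(v=9,ok=F), TRANSFORM:-, EMIT:P3(v=42,ok=T)] out:P2(v=0); in:P5
At end of tick 6: ['P5', 'P4', '-', 'P3']

Answer: P5 P4 - P3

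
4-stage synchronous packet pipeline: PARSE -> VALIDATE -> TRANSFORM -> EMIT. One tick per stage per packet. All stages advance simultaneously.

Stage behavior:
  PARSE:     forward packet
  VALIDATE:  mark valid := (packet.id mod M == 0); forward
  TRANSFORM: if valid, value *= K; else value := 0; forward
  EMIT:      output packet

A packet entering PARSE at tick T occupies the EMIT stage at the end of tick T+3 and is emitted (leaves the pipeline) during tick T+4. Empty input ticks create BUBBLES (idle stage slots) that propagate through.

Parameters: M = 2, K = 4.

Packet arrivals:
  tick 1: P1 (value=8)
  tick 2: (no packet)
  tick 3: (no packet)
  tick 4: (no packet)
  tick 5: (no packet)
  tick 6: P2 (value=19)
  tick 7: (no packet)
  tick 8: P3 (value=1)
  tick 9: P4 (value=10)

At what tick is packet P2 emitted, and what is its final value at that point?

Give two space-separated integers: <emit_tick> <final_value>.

Tick 1: [PARSE:P1(v=8,ok=F), VALIDATE:-, TRANSFORM:-, EMIT:-] out:-; in:P1
Tick 2: [PARSE:-, VALIDATE:P1(v=8,ok=F), TRANSFORM:-, EMIT:-] out:-; in:-
Tick 3: [PARSE:-, VALIDATE:-, TRANSFORM:P1(v=0,ok=F), EMIT:-] out:-; in:-
Tick 4: [PARSE:-, VALIDATE:-, TRANSFORM:-, EMIT:P1(v=0,ok=F)] out:-; in:-
Tick 5: [PARSE:-, VALIDATE:-, TRANSFORM:-, EMIT:-] out:P1(v=0); in:-
Tick 6: [PARSE:P2(v=19,ok=F), VALIDATE:-, TRANSFORM:-, EMIT:-] out:-; in:P2
Tick 7: [PARSE:-, VALIDATE:P2(v=19,ok=T), TRANSFORM:-, EMIT:-] out:-; in:-
Tick 8: [PARSE:P3(v=1,ok=F), VALIDATE:-, TRANSFORM:P2(v=76,ok=T), EMIT:-] out:-; in:P3
Tick 9: [PARSE:P4(v=10,ok=F), VALIDATE:P3(v=1,ok=F), TRANSFORM:-, EMIT:P2(v=76,ok=T)] out:-; in:P4
Tick 10: [PARSE:-, VALIDATE:P4(v=10,ok=T), TRANSFORM:P3(v=0,ok=F), EMIT:-] out:P2(v=76); in:-
Tick 11: [PARSE:-, VALIDATE:-, TRANSFORM:P4(v=40,ok=T), EMIT:P3(v=0,ok=F)] out:-; in:-
Tick 12: [PARSE:-, VALIDATE:-, TRANSFORM:-, EMIT:P4(v=40,ok=T)] out:P3(v=0); in:-
Tick 13: [PARSE:-, VALIDATE:-, TRANSFORM:-, EMIT:-] out:P4(v=40); in:-
P2: arrives tick 6, valid=True (id=2, id%2=0), emit tick 10, final value 76

Answer: 10 76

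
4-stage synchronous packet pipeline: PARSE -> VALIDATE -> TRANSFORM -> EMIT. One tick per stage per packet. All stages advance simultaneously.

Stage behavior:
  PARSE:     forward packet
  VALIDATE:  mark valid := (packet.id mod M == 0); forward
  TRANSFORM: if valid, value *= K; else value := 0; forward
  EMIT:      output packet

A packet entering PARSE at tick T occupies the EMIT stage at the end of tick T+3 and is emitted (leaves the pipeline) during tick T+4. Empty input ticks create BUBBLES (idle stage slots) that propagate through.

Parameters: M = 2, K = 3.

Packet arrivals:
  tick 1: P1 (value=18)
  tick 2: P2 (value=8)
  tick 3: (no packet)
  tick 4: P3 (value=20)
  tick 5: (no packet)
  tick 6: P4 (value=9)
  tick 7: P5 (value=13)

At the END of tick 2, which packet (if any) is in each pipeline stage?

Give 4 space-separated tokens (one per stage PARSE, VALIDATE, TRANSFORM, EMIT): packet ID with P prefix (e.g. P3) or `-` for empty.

Tick 1: [PARSE:P1(v=18,ok=F), VALIDATE:-, TRANSFORM:-, EMIT:-] out:-; in:P1
Tick 2: [PARSE:P2(v=8,ok=F), VALIDATE:P1(v=18,ok=F), TRANSFORM:-, EMIT:-] out:-; in:P2
At end of tick 2: ['P2', 'P1', '-', '-']

Answer: P2 P1 - -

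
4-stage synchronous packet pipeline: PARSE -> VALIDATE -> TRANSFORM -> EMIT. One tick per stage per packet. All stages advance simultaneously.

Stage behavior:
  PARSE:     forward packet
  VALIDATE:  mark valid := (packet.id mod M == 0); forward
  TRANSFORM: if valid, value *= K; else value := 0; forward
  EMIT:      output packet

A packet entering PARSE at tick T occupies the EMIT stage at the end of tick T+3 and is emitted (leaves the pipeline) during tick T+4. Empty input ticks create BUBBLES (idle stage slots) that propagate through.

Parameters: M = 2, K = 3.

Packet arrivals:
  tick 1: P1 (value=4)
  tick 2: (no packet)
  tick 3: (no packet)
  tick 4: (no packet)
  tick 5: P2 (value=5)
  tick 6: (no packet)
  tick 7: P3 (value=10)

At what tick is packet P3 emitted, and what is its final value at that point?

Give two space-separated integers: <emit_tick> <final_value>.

Tick 1: [PARSE:P1(v=4,ok=F), VALIDATE:-, TRANSFORM:-, EMIT:-] out:-; in:P1
Tick 2: [PARSE:-, VALIDATE:P1(v=4,ok=F), TRANSFORM:-, EMIT:-] out:-; in:-
Tick 3: [PARSE:-, VALIDATE:-, TRANSFORM:P1(v=0,ok=F), EMIT:-] out:-; in:-
Tick 4: [PARSE:-, VALIDATE:-, TRANSFORM:-, EMIT:P1(v=0,ok=F)] out:-; in:-
Tick 5: [PARSE:P2(v=5,ok=F), VALIDATE:-, TRANSFORM:-, EMIT:-] out:P1(v=0); in:P2
Tick 6: [PARSE:-, VALIDATE:P2(v=5,ok=T), TRANSFORM:-, EMIT:-] out:-; in:-
Tick 7: [PARSE:P3(v=10,ok=F), VALIDATE:-, TRANSFORM:P2(v=15,ok=T), EMIT:-] out:-; in:P3
Tick 8: [PARSE:-, VALIDATE:P3(v=10,ok=F), TRANSFORM:-, EMIT:P2(v=15,ok=T)] out:-; in:-
Tick 9: [PARSE:-, VALIDATE:-, TRANSFORM:P3(v=0,ok=F), EMIT:-] out:P2(v=15); in:-
Tick 10: [PARSE:-, VALIDATE:-, TRANSFORM:-, EMIT:P3(v=0,ok=F)] out:-; in:-
Tick 11: [PARSE:-, VALIDATE:-, TRANSFORM:-, EMIT:-] out:P3(v=0); in:-
P3: arrives tick 7, valid=False (id=3, id%2=1), emit tick 11, final value 0

Answer: 11 0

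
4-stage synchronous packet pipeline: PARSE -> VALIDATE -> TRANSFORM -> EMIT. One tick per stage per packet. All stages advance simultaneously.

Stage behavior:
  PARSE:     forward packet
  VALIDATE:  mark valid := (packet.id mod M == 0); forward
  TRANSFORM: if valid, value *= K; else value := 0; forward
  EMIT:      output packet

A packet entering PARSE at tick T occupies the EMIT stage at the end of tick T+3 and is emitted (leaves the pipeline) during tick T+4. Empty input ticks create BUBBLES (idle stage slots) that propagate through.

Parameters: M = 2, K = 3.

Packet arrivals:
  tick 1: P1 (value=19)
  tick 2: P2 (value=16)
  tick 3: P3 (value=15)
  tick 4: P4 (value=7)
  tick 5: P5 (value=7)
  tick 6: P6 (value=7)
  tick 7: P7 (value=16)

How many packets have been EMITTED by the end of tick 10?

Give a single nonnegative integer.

Tick 1: [PARSE:P1(v=19,ok=F), VALIDATE:-, TRANSFORM:-, EMIT:-] out:-; in:P1
Tick 2: [PARSE:P2(v=16,ok=F), VALIDATE:P1(v=19,ok=F), TRANSFORM:-, EMIT:-] out:-; in:P2
Tick 3: [PARSE:P3(v=15,ok=F), VALIDATE:P2(v=16,ok=T), TRANSFORM:P1(v=0,ok=F), EMIT:-] out:-; in:P3
Tick 4: [PARSE:P4(v=7,ok=F), VALIDATE:P3(v=15,ok=F), TRANSFORM:P2(v=48,ok=T), EMIT:P1(v=0,ok=F)] out:-; in:P4
Tick 5: [PARSE:P5(v=7,ok=F), VALIDATE:P4(v=7,ok=T), TRANSFORM:P3(v=0,ok=F), EMIT:P2(v=48,ok=T)] out:P1(v=0); in:P5
Tick 6: [PARSE:P6(v=7,ok=F), VALIDATE:P5(v=7,ok=F), TRANSFORM:P4(v=21,ok=T), EMIT:P3(v=0,ok=F)] out:P2(v=48); in:P6
Tick 7: [PARSE:P7(v=16,ok=F), VALIDATE:P6(v=7,ok=T), TRANSFORM:P5(v=0,ok=F), EMIT:P4(v=21,ok=T)] out:P3(v=0); in:P7
Tick 8: [PARSE:-, VALIDATE:P7(v=16,ok=F), TRANSFORM:P6(v=21,ok=T), EMIT:P5(v=0,ok=F)] out:P4(v=21); in:-
Tick 9: [PARSE:-, VALIDATE:-, TRANSFORM:P7(v=0,ok=F), EMIT:P6(v=21,ok=T)] out:P5(v=0); in:-
Tick 10: [PARSE:-, VALIDATE:-, TRANSFORM:-, EMIT:P7(v=0,ok=F)] out:P6(v=21); in:-
Emitted by tick 10: ['P1', 'P2', 'P3', 'P4', 'P5', 'P6']

Answer: 6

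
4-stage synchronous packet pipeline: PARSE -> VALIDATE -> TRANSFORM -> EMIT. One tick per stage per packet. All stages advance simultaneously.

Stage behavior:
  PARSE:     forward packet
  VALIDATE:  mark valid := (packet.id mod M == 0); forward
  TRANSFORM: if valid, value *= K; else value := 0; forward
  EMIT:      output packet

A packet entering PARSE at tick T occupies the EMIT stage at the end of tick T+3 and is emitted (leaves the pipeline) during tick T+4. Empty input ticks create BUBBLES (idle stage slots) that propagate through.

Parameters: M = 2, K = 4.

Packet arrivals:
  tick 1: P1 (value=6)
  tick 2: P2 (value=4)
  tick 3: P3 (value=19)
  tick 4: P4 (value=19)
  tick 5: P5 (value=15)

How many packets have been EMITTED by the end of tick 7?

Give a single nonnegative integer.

Answer: 3

Derivation:
Tick 1: [PARSE:P1(v=6,ok=F), VALIDATE:-, TRANSFORM:-, EMIT:-] out:-; in:P1
Tick 2: [PARSE:P2(v=4,ok=F), VALIDATE:P1(v=6,ok=F), TRANSFORM:-, EMIT:-] out:-; in:P2
Tick 3: [PARSE:P3(v=19,ok=F), VALIDATE:P2(v=4,ok=T), TRANSFORM:P1(v=0,ok=F), EMIT:-] out:-; in:P3
Tick 4: [PARSE:P4(v=19,ok=F), VALIDATE:P3(v=19,ok=F), TRANSFORM:P2(v=16,ok=T), EMIT:P1(v=0,ok=F)] out:-; in:P4
Tick 5: [PARSE:P5(v=15,ok=F), VALIDATE:P4(v=19,ok=T), TRANSFORM:P3(v=0,ok=F), EMIT:P2(v=16,ok=T)] out:P1(v=0); in:P5
Tick 6: [PARSE:-, VALIDATE:P5(v=15,ok=F), TRANSFORM:P4(v=76,ok=T), EMIT:P3(v=0,ok=F)] out:P2(v=16); in:-
Tick 7: [PARSE:-, VALIDATE:-, TRANSFORM:P5(v=0,ok=F), EMIT:P4(v=76,ok=T)] out:P3(v=0); in:-
Emitted by tick 7: ['P1', 'P2', 'P3']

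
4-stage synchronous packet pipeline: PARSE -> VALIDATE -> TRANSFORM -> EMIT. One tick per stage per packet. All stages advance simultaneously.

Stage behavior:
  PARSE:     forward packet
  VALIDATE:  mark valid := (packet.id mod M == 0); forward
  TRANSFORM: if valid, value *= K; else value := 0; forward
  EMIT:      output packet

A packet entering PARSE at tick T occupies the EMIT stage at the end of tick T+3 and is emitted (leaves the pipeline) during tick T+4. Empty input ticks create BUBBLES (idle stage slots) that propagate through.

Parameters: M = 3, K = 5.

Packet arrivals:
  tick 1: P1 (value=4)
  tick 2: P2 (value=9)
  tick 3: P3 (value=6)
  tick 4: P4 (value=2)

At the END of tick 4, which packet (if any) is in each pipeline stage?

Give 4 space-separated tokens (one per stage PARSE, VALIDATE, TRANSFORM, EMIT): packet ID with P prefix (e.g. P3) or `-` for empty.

Answer: P4 P3 P2 P1

Derivation:
Tick 1: [PARSE:P1(v=4,ok=F), VALIDATE:-, TRANSFORM:-, EMIT:-] out:-; in:P1
Tick 2: [PARSE:P2(v=9,ok=F), VALIDATE:P1(v=4,ok=F), TRANSFORM:-, EMIT:-] out:-; in:P2
Tick 3: [PARSE:P3(v=6,ok=F), VALIDATE:P2(v=9,ok=F), TRANSFORM:P1(v=0,ok=F), EMIT:-] out:-; in:P3
Tick 4: [PARSE:P4(v=2,ok=F), VALIDATE:P3(v=6,ok=T), TRANSFORM:P2(v=0,ok=F), EMIT:P1(v=0,ok=F)] out:-; in:P4
At end of tick 4: ['P4', 'P3', 'P2', 'P1']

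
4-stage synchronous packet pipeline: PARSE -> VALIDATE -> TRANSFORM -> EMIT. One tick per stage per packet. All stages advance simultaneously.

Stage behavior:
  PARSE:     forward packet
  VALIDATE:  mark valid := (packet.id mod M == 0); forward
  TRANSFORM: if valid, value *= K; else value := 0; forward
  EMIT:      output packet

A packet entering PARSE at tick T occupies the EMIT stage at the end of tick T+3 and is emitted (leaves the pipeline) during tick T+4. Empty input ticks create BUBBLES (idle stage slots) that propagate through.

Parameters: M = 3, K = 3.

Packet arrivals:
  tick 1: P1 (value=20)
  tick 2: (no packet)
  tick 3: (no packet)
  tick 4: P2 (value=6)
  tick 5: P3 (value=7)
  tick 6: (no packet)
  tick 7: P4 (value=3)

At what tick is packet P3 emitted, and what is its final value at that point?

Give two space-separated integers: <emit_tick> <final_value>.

Tick 1: [PARSE:P1(v=20,ok=F), VALIDATE:-, TRANSFORM:-, EMIT:-] out:-; in:P1
Tick 2: [PARSE:-, VALIDATE:P1(v=20,ok=F), TRANSFORM:-, EMIT:-] out:-; in:-
Tick 3: [PARSE:-, VALIDATE:-, TRANSFORM:P1(v=0,ok=F), EMIT:-] out:-; in:-
Tick 4: [PARSE:P2(v=6,ok=F), VALIDATE:-, TRANSFORM:-, EMIT:P1(v=0,ok=F)] out:-; in:P2
Tick 5: [PARSE:P3(v=7,ok=F), VALIDATE:P2(v=6,ok=F), TRANSFORM:-, EMIT:-] out:P1(v=0); in:P3
Tick 6: [PARSE:-, VALIDATE:P3(v=7,ok=T), TRANSFORM:P2(v=0,ok=F), EMIT:-] out:-; in:-
Tick 7: [PARSE:P4(v=3,ok=F), VALIDATE:-, TRANSFORM:P3(v=21,ok=T), EMIT:P2(v=0,ok=F)] out:-; in:P4
Tick 8: [PARSE:-, VALIDATE:P4(v=3,ok=F), TRANSFORM:-, EMIT:P3(v=21,ok=T)] out:P2(v=0); in:-
Tick 9: [PARSE:-, VALIDATE:-, TRANSFORM:P4(v=0,ok=F), EMIT:-] out:P3(v=21); in:-
Tick 10: [PARSE:-, VALIDATE:-, TRANSFORM:-, EMIT:P4(v=0,ok=F)] out:-; in:-
Tick 11: [PARSE:-, VALIDATE:-, TRANSFORM:-, EMIT:-] out:P4(v=0); in:-
P3: arrives tick 5, valid=True (id=3, id%3=0), emit tick 9, final value 21

Answer: 9 21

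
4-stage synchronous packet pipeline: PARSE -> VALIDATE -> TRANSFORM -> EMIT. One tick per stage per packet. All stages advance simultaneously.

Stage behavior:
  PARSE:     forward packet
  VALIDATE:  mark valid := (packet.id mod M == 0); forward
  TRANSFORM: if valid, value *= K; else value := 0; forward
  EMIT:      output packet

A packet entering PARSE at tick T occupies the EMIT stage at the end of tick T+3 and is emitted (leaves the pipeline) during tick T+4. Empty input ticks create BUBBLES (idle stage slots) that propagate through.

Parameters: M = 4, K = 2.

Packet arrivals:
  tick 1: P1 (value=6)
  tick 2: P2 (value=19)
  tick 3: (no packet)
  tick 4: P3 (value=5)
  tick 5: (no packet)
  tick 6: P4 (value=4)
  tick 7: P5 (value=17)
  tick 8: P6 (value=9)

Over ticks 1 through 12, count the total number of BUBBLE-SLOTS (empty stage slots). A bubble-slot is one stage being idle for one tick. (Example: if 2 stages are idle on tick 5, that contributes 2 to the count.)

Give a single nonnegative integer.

Tick 1: [PARSE:P1(v=6,ok=F), VALIDATE:-, TRANSFORM:-, EMIT:-] out:-; bubbles=3
Tick 2: [PARSE:P2(v=19,ok=F), VALIDATE:P1(v=6,ok=F), TRANSFORM:-, EMIT:-] out:-; bubbles=2
Tick 3: [PARSE:-, VALIDATE:P2(v=19,ok=F), TRANSFORM:P1(v=0,ok=F), EMIT:-] out:-; bubbles=2
Tick 4: [PARSE:P3(v=5,ok=F), VALIDATE:-, TRANSFORM:P2(v=0,ok=F), EMIT:P1(v=0,ok=F)] out:-; bubbles=1
Tick 5: [PARSE:-, VALIDATE:P3(v=5,ok=F), TRANSFORM:-, EMIT:P2(v=0,ok=F)] out:P1(v=0); bubbles=2
Tick 6: [PARSE:P4(v=4,ok=F), VALIDATE:-, TRANSFORM:P3(v=0,ok=F), EMIT:-] out:P2(v=0); bubbles=2
Tick 7: [PARSE:P5(v=17,ok=F), VALIDATE:P4(v=4,ok=T), TRANSFORM:-, EMIT:P3(v=0,ok=F)] out:-; bubbles=1
Tick 8: [PARSE:P6(v=9,ok=F), VALIDATE:P5(v=17,ok=F), TRANSFORM:P4(v=8,ok=T), EMIT:-] out:P3(v=0); bubbles=1
Tick 9: [PARSE:-, VALIDATE:P6(v=9,ok=F), TRANSFORM:P5(v=0,ok=F), EMIT:P4(v=8,ok=T)] out:-; bubbles=1
Tick 10: [PARSE:-, VALIDATE:-, TRANSFORM:P6(v=0,ok=F), EMIT:P5(v=0,ok=F)] out:P4(v=8); bubbles=2
Tick 11: [PARSE:-, VALIDATE:-, TRANSFORM:-, EMIT:P6(v=0,ok=F)] out:P5(v=0); bubbles=3
Tick 12: [PARSE:-, VALIDATE:-, TRANSFORM:-, EMIT:-] out:P6(v=0); bubbles=4
Total bubble-slots: 24

Answer: 24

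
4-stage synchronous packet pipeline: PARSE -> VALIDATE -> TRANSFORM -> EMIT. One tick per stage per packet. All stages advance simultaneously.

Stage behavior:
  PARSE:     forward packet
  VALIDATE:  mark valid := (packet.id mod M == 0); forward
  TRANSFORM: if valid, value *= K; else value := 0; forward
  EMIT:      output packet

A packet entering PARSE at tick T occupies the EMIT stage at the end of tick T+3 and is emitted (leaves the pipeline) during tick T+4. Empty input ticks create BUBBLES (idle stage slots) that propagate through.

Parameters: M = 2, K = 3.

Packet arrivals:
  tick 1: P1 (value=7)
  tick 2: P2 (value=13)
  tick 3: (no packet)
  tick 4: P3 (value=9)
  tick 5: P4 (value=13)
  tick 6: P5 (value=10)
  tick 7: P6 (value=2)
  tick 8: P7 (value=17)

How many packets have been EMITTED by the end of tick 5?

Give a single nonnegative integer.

Tick 1: [PARSE:P1(v=7,ok=F), VALIDATE:-, TRANSFORM:-, EMIT:-] out:-; in:P1
Tick 2: [PARSE:P2(v=13,ok=F), VALIDATE:P1(v=7,ok=F), TRANSFORM:-, EMIT:-] out:-; in:P2
Tick 3: [PARSE:-, VALIDATE:P2(v=13,ok=T), TRANSFORM:P1(v=0,ok=F), EMIT:-] out:-; in:-
Tick 4: [PARSE:P3(v=9,ok=F), VALIDATE:-, TRANSFORM:P2(v=39,ok=T), EMIT:P1(v=0,ok=F)] out:-; in:P3
Tick 5: [PARSE:P4(v=13,ok=F), VALIDATE:P3(v=9,ok=F), TRANSFORM:-, EMIT:P2(v=39,ok=T)] out:P1(v=0); in:P4
Emitted by tick 5: ['P1']

Answer: 1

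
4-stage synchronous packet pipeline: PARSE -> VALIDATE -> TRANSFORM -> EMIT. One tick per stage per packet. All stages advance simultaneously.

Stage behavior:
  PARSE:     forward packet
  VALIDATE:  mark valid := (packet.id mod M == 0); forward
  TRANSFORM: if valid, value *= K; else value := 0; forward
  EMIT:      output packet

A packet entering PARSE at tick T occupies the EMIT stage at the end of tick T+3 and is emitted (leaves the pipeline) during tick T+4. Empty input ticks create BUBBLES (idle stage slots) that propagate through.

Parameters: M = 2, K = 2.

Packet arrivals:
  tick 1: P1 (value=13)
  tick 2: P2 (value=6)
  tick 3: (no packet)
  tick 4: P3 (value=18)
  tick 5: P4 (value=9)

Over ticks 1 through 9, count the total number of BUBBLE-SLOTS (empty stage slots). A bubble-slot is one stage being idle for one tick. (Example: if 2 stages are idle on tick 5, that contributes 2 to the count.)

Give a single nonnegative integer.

Answer: 20

Derivation:
Tick 1: [PARSE:P1(v=13,ok=F), VALIDATE:-, TRANSFORM:-, EMIT:-] out:-; bubbles=3
Tick 2: [PARSE:P2(v=6,ok=F), VALIDATE:P1(v=13,ok=F), TRANSFORM:-, EMIT:-] out:-; bubbles=2
Tick 3: [PARSE:-, VALIDATE:P2(v=6,ok=T), TRANSFORM:P1(v=0,ok=F), EMIT:-] out:-; bubbles=2
Tick 4: [PARSE:P3(v=18,ok=F), VALIDATE:-, TRANSFORM:P2(v=12,ok=T), EMIT:P1(v=0,ok=F)] out:-; bubbles=1
Tick 5: [PARSE:P4(v=9,ok=F), VALIDATE:P3(v=18,ok=F), TRANSFORM:-, EMIT:P2(v=12,ok=T)] out:P1(v=0); bubbles=1
Tick 6: [PARSE:-, VALIDATE:P4(v=9,ok=T), TRANSFORM:P3(v=0,ok=F), EMIT:-] out:P2(v=12); bubbles=2
Tick 7: [PARSE:-, VALIDATE:-, TRANSFORM:P4(v=18,ok=T), EMIT:P3(v=0,ok=F)] out:-; bubbles=2
Tick 8: [PARSE:-, VALIDATE:-, TRANSFORM:-, EMIT:P4(v=18,ok=T)] out:P3(v=0); bubbles=3
Tick 9: [PARSE:-, VALIDATE:-, TRANSFORM:-, EMIT:-] out:P4(v=18); bubbles=4
Total bubble-slots: 20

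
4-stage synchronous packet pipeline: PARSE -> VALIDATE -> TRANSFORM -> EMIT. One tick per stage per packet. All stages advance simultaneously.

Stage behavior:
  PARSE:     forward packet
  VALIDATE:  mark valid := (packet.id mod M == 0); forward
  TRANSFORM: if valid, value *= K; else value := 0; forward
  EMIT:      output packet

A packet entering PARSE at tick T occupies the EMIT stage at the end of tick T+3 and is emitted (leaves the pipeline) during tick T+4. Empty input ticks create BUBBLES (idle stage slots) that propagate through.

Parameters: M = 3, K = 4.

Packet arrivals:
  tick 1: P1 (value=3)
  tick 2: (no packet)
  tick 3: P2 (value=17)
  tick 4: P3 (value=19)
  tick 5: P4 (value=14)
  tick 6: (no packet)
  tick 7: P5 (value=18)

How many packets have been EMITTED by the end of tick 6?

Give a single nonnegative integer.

Answer: 1

Derivation:
Tick 1: [PARSE:P1(v=3,ok=F), VALIDATE:-, TRANSFORM:-, EMIT:-] out:-; in:P1
Tick 2: [PARSE:-, VALIDATE:P1(v=3,ok=F), TRANSFORM:-, EMIT:-] out:-; in:-
Tick 3: [PARSE:P2(v=17,ok=F), VALIDATE:-, TRANSFORM:P1(v=0,ok=F), EMIT:-] out:-; in:P2
Tick 4: [PARSE:P3(v=19,ok=F), VALIDATE:P2(v=17,ok=F), TRANSFORM:-, EMIT:P1(v=0,ok=F)] out:-; in:P3
Tick 5: [PARSE:P4(v=14,ok=F), VALIDATE:P3(v=19,ok=T), TRANSFORM:P2(v=0,ok=F), EMIT:-] out:P1(v=0); in:P4
Tick 6: [PARSE:-, VALIDATE:P4(v=14,ok=F), TRANSFORM:P3(v=76,ok=T), EMIT:P2(v=0,ok=F)] out:-; in:-
Emitted by tick 6: ['P1']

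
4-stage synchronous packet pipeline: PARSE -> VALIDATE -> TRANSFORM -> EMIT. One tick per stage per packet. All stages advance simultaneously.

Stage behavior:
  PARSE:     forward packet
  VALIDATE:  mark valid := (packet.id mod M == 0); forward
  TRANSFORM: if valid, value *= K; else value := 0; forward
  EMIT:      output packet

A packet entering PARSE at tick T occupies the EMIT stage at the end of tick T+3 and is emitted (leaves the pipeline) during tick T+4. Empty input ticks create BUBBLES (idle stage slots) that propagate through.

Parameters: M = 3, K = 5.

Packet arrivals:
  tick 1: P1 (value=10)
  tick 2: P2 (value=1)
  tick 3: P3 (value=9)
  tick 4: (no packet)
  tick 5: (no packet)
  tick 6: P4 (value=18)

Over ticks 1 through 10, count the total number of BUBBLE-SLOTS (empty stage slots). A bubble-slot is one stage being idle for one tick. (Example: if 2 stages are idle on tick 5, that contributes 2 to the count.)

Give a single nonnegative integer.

Answer: 24

Derivation:
Tick 1: [PARSE:P1(v=10,ok=F), VALIDATE:-, TRANSFORM:-, EMIT:-] out:-; bubbles=3
Tick 2: [PARSE:P2(v=1,ok=F), VALIDATE:P1(v=10,ok=F), TRANSFORM:-, EMIT:-] out:-; bubbles=2
Tick 3: [PARSE:P3(v=9,ok=F), VALIDATE:P2(v=1,ok=F), TRANSFORM:P1(v=0,ok=F), EMIT:-] out:-; bubbles=1
Tick 4: [PARSE:-, VALIDATE:P3(v=9,ok=T), TRANSFORM:P2(v=0,ok=F), EMIT:P1(v=0,ok=F)] out:-; bubbles=1
Tick 5: [PARSE:-, VALIDATE:-, TRANSFORM:P3(v=45,ok=T), EMIT:P2(v=0,ok=F)] out:P1(v=0); bubbles=2
Tick 6: [PARSE:P4(v=18,ok=F), VALIDATE:-, TRANSFORM:-, EMIT:P3(v=45,ok=T)] out:P2(v=0); bubbles=2
Tick 7: [PARSE:-, VALIDATE:P4(v=18,ok=F), TRANSFORM:-, EMIT:-] out:P3(v=45); bubbles=3
Tick 8: [PARSE:-, VALIDATE:-, TRANSFORM:P4(v=0,ok=F), EMIT:-] out:-; bubbles=3
Tick 9: [PARSE:-, VALIDATE:-, TRANSFORM:-, EMIT:P4(v=0,ok=F)] out:-; bubbles=3
Tick 10: [PARSE:-, VALIDATE:-, TRANSFORM:-, EMIT:-] out:P4(v=0); bubbles=4
Total bubble-slots: 24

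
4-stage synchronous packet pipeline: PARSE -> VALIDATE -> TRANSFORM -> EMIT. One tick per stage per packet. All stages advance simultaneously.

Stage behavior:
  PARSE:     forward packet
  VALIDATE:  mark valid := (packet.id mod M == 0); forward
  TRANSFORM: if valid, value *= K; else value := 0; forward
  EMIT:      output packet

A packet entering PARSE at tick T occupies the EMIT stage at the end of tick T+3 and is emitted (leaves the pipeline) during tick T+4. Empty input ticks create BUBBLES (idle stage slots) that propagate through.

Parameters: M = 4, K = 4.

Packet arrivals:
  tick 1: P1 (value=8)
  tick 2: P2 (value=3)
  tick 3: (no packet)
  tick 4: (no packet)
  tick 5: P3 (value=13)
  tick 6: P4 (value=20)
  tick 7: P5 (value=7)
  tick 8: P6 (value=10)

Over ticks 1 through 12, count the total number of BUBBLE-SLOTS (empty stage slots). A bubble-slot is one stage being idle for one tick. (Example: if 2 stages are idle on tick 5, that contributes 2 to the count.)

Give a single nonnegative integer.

Answer: 24

Derivation:
Tick 1: [PARSE:P1(v=8,ok=F), VALIDATE:-, TRANSFORM:-, EMIT:-] out:-; bubbles=3
Tick 2: [PARSE:P2(v=3,ok=F), VALIDATE:P1(v=8,ok=F), TRANSFORM:-, EMIT:-] out:-; bubbles=2
Tick 3: [PARSE:-, VALIDATE:P2(v=3,ok=F), TRANSFORM:P1(v=0,ok=F), EMIT:-] out:-; bubbles=2
Tick 4: [PARSE:-, VALIDATE:-, TRANSFORM:P2(v=0,ok=F), EMIT:P1(v=0,ok=F)] out:-; bubbles=2
Tick 5: [PARSE:P3(v=13,ok=F), VALIDATE:-, TRANSFORM:-, EMIT:P2(v=0,ok=F)] out:P1(v=0); bubbles=2
Tick 6: [PARSE:P4(v=20,ok=F), VALIDATE:P3(v=13,ok=F), TRANSFORM:-, EMIT:-] out:P2(v=0); bubbles=2
Tick 7: [PARSE:P5(v=7,ok=F), VALIDATE:P4(v=20,ok=T), TRANSFORM:P3(v=0,ok=F), EMIT:-] out:-; bubbles=1
Tick 8: [PARSE:P6(v=10,ok=F), VALIDATE:P5(v=7,ok=F), TRANSFORM:P4(v=80,ok=T), EMIT:P3(v=0,ok=F)] out:-; bubbles=0
Tick 9: [PARSE:-, VALIDATE:P6(v=10,ok=F), TRANSFORM:P5(v=0,ok=F), EMIT:P4(v=80,ok=T)] out:P3(v=0); bubbles=1
Tick 10: [PARSE:-, VALIDATE:-, TRANSFORM:P6(v=0,ok=F), EMIT:P5(v=0,ok=F)] out:P4(v=80); bubbles=2
Tick 11: [PARSE:-, VALIDATE:-, TRANSFORM:-, EMIT:P6(v=0,ok=F)] out:P5(v=0); bubbles=3
Tick 12: [PARSE:-, VALIDATE:-, TRANSFORM:-, EMIT:-] out:P6(v=0); bubbles=4
Total bubble-slots: 24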